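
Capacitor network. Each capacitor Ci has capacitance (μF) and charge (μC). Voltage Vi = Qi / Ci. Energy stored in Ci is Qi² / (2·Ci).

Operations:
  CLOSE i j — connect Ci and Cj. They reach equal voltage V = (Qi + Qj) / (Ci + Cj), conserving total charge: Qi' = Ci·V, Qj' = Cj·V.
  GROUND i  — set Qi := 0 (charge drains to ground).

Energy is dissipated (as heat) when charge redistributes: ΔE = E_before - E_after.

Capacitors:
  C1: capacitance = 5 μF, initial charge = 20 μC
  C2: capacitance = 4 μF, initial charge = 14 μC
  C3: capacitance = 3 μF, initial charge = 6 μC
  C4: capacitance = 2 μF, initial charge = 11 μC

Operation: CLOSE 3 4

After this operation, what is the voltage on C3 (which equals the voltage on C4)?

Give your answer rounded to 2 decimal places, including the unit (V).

Initial: C1(5μF, Q=20μC, V=4.00V), C2(4μF, Q=14μC, V=3.50V), C3(3μF, Q=6μC, V=2.00V), C4(2μF, Q=11μC, V=5.50V)
Op 1: CLOSE 3-4: Q_total=17.00, C_total=5.00, V=3.40; Q3=10.20, Q4=6.80; dissipated=7.350

Answer: 3.40 V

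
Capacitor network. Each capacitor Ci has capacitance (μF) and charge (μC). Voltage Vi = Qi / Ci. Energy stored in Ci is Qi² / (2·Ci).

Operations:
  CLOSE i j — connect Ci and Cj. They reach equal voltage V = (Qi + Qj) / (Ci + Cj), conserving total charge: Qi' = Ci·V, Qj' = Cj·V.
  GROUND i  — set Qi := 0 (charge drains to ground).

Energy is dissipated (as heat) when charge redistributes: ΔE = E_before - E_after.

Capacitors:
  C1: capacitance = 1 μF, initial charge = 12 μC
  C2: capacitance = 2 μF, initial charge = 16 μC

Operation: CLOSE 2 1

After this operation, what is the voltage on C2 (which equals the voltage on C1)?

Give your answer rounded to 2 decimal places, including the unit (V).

Answer: 9.33 V

Derivation:
Initial: C1(1μF, Q=12μC, V=12.00V), C2(2μF, Q=16μC, V=8.00V)
Op 1: CLOSE 2-1: Q_total=28.00, C_total=3.00, V=9.33; Q2=18.67, Q1=9.33; dissipated=5.333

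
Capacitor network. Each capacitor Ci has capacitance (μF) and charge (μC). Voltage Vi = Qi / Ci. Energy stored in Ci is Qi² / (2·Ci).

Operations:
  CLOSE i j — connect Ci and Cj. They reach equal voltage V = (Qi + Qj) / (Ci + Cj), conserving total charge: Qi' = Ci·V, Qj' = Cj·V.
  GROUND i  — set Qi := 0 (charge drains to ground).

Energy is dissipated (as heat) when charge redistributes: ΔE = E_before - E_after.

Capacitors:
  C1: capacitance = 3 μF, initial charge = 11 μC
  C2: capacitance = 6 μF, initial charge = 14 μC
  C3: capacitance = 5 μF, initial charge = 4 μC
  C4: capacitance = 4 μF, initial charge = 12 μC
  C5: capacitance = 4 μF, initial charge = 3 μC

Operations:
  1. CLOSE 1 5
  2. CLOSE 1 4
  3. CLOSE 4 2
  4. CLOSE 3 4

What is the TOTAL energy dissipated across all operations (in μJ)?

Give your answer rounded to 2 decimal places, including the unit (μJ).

Answer: 11.16 μJ

Derivation:
Initial: C1(3μF, Q=11μC, V=3.67V), C2(6μF, Q=14μC, V=2.33V), C3(5μF, Q=4μC, V=0.80V), C4(4μF, Q=12μC, V=3.00V), C5(4μF, Q=3μC, V=0.75V)
Op 1: CLOSE 1-5: Q_total=14.00, C_total=7.00, V=2.00; Q1=6.00, Q5=8.00; dissipated=7.292
Op 2: CLOSE 1-4: Q_total=18.00, C_total=7.00, V=2.57; Q1=7.71, Q4=10.29; dissipated=0.857
Op 3: CLOSE 4-2: Q_total=24.29, C_total=10.00, V=2.43; Q4=9.71, Q2=14.57; dissipated=0.068
Op 4: CLOSE 3-4: Q_total=13.71, C_total=9.00, V=1.52; Q3=7.62, Q4=6.10; dissipated=2.947
Total dissipated: 11.164 μJ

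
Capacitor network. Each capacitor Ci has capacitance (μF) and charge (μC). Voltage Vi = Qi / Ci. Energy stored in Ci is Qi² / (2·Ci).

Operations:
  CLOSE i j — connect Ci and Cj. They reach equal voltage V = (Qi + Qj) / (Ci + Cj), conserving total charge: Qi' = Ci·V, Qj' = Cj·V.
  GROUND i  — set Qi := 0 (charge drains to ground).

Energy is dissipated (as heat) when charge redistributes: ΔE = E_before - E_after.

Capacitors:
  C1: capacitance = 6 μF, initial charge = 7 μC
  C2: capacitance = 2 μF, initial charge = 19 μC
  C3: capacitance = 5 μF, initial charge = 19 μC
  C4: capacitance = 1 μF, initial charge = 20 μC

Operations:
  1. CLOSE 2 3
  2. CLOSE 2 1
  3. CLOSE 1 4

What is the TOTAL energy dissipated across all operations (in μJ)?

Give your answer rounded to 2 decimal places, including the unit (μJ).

Answer: 172.13 μJ

Derivation:
Initial: C1(6μF, Q=7μC, V=1.17V), C2(2μF, Q=19μC, V=9.50V), C3(5μF, Q=19μC, V=3.80V), C4(1μF, Q=20μC, V=20.00V)
Op 1: CLOSE 2-3: Q_total=38.00, C_total=7.00, V=5.43; Q2=10.86, Q3=27.14; dissipated=23.207
Op 2: CLOSE 2-1: Q_total=17.86, C_total=8.00, V=2.23; Q2=4.46, Q1=13.39; dissipated=13.623
Op 3: CLOSE 1-4: Q_total=33.39, C_total=7.00, V=4.77; Q1=28.62, Q4=4.77; dissipated=135.299
Total dissipated: 172.129 μJ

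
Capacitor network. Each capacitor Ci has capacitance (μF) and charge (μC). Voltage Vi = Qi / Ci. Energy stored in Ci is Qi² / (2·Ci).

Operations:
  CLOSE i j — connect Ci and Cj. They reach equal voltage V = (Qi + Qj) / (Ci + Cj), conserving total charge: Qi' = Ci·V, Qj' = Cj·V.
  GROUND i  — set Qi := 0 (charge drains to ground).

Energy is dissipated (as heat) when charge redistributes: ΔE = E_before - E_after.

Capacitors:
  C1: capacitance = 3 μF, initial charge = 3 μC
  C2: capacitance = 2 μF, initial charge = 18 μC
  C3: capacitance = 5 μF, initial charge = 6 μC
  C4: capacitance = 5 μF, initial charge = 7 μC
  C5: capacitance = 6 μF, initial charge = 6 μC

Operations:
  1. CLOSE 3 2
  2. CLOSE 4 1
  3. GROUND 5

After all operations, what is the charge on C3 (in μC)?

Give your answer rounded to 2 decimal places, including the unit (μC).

Answer: 17.14 μC

Derivation:
Initial: C1(3μF, Q=3μC, V=1.00V), C2(2μF, Q=18μC, V=9.00V), C3(5μF, Q=6μC, V=1.20V), C4(5μF, Q=7μC, V=1.40V), C5(6μF, Q=6μC, V=1.00V)
Op 1: CLOSE 3-2: Q_total=24.00, C_total=7.00, V=3.43; Q3=17.14, Q2=6.86; dissipated=43.457
Op 2: CLOSE 4-1: Q_total=10.00, C_total=8.00, V=1.25; Q4=6.25, Q1=3.75; dissipated=0.150
Op 3: GROUND 5: Q5=0; energy lost=3.000
Final charges: Q1=3.75, Q2=6.86, Q3=17.14, Q4=6.25, Q5=0.00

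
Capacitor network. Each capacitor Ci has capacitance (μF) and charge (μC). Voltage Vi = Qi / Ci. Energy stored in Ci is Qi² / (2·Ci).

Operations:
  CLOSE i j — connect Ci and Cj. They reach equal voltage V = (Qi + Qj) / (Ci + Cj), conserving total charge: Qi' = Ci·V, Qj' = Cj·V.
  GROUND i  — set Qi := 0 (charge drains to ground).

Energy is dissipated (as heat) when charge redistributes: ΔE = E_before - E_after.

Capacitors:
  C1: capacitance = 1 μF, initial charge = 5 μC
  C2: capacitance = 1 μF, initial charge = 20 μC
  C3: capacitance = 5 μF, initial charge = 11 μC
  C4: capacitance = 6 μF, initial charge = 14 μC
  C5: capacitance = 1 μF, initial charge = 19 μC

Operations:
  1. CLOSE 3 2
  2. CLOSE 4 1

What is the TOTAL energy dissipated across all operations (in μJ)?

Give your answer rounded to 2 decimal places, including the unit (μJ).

Answer: 135.06 μJ

Derivation:
Initial: C1(1μF, Q=5μC, V=5.00V), C2(1μF, Q=20μC, V=20.00V), C3(5μF, Q=11μC, V=2.20V), C4(6μF, Q=14μC, V=2.33V), C5(1μF, Q=19μC, V=19.00V)
Op 1: CLOSE 3-2: Q_total=31.00, C_total=6.00, V=5.17; Q3=25.83, Q2=5.17; dissipated=132.017
Op 2: CLOSE 4-1: Q_total=19.00, C_total=7.00, V=2.71; Q4=16.29, Q1=2.71; dissipated=3.048
Total dissipated: 135.064 μJ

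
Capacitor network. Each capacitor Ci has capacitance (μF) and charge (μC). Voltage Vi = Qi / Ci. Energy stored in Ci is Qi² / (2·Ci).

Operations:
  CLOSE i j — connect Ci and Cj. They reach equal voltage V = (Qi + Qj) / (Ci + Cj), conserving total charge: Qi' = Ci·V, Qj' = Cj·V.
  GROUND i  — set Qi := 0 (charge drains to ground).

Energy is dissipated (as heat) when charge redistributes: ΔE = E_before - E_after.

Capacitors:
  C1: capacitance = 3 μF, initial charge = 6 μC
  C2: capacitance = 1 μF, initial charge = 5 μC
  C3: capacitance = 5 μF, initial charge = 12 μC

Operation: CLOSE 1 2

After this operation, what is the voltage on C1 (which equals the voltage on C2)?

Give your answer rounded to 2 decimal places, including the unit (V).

Answer: 2.75 V

Derivation:
Initial: C1(3μF, Q=6μC, V=2.00V), C2(1μF, Q=5μC, V=5.00V), C3(5μF, Q=12μC, V=2.40V)
Op 1: CLOSE 1-2: Q_total=11.00, C_total=4.00, V=2.75; Q1=8.25, Q2=2.75; dissipated=3.375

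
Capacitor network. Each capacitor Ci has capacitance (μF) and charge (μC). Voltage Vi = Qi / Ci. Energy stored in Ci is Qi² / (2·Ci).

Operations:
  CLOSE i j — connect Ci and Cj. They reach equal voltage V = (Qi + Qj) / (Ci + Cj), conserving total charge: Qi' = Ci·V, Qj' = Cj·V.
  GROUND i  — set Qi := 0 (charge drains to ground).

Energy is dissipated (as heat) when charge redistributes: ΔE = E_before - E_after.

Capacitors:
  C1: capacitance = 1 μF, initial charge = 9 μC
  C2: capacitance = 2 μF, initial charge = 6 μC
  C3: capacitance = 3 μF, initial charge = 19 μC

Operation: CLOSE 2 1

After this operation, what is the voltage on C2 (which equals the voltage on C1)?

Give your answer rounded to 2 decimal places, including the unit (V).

Answer: 5.00 V

Derivation:
Initial: C1(1μF, Q=9μC, V=9.00V), C2(2μF, Q=6μC, V=3.00V), C3(3μF, Q=19μC, V=6.33V)
Op 1: CLOSE 2-1: Q_total=15.00, C_total=3.00, V=5.00; Q2=10.00, Q1=5.00; dissipated=12.000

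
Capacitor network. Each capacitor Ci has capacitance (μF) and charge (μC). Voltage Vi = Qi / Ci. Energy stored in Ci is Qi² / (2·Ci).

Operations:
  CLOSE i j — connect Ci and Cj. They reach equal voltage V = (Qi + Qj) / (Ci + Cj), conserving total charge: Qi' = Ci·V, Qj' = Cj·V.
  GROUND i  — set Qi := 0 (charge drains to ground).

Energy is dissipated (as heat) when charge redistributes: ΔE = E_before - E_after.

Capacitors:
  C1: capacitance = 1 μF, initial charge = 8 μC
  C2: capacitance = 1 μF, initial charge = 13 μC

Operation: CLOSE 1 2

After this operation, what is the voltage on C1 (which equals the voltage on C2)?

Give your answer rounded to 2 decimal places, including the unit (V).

Initial: C1(1μF, Q=8μC, V=8.00V), C2(1μF, Q=13μC, V=13.00V)
Op 1: CLOSE 1-2: Q_total=21.00, C_total=2.00, V=10.50; Q1=10.50, Q2=10.50; dissipated=6.250

Answer: 10.50 V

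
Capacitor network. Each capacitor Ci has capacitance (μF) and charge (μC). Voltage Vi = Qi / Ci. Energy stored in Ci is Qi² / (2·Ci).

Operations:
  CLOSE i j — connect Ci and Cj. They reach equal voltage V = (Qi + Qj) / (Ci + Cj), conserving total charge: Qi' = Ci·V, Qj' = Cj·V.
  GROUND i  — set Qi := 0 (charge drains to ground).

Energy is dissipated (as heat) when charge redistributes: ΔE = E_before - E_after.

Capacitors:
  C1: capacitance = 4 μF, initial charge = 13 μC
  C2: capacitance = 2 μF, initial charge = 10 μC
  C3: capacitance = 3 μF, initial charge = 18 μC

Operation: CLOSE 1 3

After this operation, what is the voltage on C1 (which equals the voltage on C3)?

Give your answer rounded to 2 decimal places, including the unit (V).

Answer: 4.43 V

Derivation:
Initial: C1(4μF, Q=13μC, V=3.25V), C2(2μF, Q=10μC, V=5.00V), C3(3μF, Q=18μC, V=6.00V)
Op 1: CLOSE 1-3: Q_total=31.00, C_total=7.00, V=4.43; Q1=17.71, Q3=13.29; dissipated=6.482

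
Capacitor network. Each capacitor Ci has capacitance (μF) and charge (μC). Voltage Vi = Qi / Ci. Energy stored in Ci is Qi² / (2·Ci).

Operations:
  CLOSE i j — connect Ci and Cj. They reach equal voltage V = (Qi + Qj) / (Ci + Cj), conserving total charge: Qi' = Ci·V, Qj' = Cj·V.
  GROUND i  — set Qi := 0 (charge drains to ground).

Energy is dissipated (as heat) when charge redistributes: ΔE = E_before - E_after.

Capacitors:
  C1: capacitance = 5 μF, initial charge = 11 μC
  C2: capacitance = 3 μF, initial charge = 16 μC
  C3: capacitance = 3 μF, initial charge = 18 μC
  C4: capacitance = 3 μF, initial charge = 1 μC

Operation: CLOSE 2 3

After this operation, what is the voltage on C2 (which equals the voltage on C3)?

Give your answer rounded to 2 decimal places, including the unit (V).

Initial: C1(5μF, Q=11μC, V=2.20V), C2(3μF, Q=16μC, V=5.33V), C3(3μF, Q=18μC, V=6.00V), C4(3μF, Q=1μC, V=0.33V)
Op 1: CLOSE 2-3: Q_total=34.00, C_total=6.00, V=5.67; Q2=17.00, Q3=17.00; dissipated=0.333

Answer: 5.67 V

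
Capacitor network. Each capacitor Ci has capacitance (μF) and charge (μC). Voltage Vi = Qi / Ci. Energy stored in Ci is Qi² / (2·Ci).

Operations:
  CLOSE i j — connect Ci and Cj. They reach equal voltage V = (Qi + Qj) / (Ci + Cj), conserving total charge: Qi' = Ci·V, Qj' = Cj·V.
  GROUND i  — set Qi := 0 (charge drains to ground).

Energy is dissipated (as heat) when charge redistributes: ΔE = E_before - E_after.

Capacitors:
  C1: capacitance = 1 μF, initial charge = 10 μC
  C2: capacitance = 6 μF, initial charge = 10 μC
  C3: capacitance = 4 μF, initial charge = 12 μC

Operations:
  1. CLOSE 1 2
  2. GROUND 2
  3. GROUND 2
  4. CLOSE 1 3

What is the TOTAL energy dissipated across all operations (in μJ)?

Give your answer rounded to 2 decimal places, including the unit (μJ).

Initial: C1(1μF, Q=10μC, V=10.00V), C2(6μF, Q=10μC, V=1.67V), C3(4μF, Q=12μC, V=3.00V)
Op 1: CLOSE 1-2: Q_total=20.00, C_total=7.00, V=2.86; Q1=2.86, Q2=17.14; dissipated=29.762
Op 2: GROUND 2: Q2=0; energy lost=24.490
Op 3: GROUND 2: Q2=0; energy lost=0.000
Op 4: CLOSE 1-3: Q_total=14.86, C_total=5.00, V=2.97; Q1=2.97, Q3=11.89; dissipated=0.008
Total dissipated: 54.260 μJ

Answer: 54.26 μJ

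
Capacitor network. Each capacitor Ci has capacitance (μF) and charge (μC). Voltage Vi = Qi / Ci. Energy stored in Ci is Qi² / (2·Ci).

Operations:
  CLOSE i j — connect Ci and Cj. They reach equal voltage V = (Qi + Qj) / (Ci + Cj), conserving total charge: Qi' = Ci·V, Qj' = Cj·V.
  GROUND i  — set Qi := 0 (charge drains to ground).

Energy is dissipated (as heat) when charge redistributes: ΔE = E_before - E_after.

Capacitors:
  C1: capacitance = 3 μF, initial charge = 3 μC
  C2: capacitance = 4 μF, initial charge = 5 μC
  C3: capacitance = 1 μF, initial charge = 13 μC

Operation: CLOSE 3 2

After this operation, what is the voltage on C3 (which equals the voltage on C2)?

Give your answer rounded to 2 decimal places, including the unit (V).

Answer: 3.60 V

Derivation:
Initial: C1(3μF, Q=3μC, V=1.00V), C2(4μF, Q=5μC, V=1.25V), C3(1μF, Q=13μC, V=13.00V)
Op 1: CLOSE 3-2: Q_total=18.00, C_total=5.00, V=3.60; Q3=3.60, Q2=14.40; dissipated=55.225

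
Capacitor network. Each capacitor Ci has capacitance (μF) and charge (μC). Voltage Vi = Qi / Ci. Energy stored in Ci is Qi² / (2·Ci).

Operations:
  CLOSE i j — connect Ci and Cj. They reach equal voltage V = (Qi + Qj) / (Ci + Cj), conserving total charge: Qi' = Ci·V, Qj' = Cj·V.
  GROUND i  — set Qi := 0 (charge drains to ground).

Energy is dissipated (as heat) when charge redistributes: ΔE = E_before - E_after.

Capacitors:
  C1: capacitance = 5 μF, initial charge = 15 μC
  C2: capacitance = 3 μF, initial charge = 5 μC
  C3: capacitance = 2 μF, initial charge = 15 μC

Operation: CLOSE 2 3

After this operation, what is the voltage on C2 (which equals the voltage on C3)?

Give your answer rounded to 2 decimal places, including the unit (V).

Initial: C1(5μF, Q=15μC, V=3.00V), C2(3μF, Q=5μC, V=1.67V), C3(2μF, Q=15μC, V=7.50V)
Op 1: CLOSE 2-3: Q_total=20.00, C_total=5.00, V=4.00; Q2=12.00, Q3=8.00; dissipated=20.417

Answer: 4.00 V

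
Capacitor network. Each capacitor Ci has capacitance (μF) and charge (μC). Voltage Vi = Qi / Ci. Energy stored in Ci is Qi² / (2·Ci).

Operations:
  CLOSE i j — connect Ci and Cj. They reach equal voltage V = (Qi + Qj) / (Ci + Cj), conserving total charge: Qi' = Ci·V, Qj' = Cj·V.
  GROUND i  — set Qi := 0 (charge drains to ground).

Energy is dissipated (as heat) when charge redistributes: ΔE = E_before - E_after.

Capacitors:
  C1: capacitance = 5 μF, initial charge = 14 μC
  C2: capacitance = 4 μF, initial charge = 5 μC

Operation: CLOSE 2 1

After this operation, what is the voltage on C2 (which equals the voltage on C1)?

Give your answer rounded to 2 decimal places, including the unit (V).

Initial: C1(5μF, Q=14μC, V=2.80V), C2(4μF, Q=5μC, V=1.25V)
Op 1: CLOSE 2-1: Q_total=19.00, C_total=9.00, V=2.11; Q2=8.44, Q1=10.56; dissipated=2.669

Answer: 2.11 V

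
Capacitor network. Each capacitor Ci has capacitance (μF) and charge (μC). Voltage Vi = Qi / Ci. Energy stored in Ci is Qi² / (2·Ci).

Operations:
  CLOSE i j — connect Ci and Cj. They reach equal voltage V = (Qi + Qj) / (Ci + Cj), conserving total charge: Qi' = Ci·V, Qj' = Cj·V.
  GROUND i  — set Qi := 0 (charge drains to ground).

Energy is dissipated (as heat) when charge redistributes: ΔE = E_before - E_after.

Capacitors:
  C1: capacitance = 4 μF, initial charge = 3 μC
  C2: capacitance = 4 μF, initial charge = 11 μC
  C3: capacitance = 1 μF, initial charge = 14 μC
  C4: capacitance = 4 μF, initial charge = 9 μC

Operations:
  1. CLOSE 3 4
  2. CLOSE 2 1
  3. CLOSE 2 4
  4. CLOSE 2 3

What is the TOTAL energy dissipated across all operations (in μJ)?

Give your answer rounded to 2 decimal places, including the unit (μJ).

Answer: 68.16 μJ

Derivation:
Initial: C1(4μF, Q=3μC, V=0.75V), C2(4μF, Q=11μC, V=2.75V), C3(1μF, Q=14μC, V=14.00V), C4(4μF, Q=9μC, V=2.25V)
Op 1: CLOSE 3-4: Q_total=23.00, C_total=5.00, V=4.60; Q3=4.60, Q4=18.40; dissipated=55.225
Op 2: CLOSE 2-1: Q_total=14.00, C_total=8.00, V=1.75; Q2=7.00, Q1=7.00; dissipated=4.000
Op 3: CLOSE 2-4: Q_total=25.40, C_total=8.00, V=3.17; Q2=12.70, Q4=12.70; dissipated=8.123
Op 4: CLOSE 2-3: Q_total=17.30, C_total=5.00, V=3.46; Q2=13.84, Q3=3.46; dissipated=0.812
Total dissipated: 68.160 μJ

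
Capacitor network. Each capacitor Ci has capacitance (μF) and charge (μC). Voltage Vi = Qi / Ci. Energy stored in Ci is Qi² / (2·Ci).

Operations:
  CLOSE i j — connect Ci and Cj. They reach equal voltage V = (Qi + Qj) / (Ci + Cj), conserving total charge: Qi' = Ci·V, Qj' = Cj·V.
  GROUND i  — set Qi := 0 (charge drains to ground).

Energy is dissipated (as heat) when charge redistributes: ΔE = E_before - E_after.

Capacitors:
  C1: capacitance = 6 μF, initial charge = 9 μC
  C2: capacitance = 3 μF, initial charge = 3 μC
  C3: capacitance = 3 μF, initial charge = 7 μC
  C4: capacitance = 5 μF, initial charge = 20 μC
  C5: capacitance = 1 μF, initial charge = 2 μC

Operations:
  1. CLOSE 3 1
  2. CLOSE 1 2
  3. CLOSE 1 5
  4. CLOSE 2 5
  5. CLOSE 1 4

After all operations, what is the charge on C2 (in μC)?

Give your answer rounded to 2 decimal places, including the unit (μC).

Initial: C1(6μF, Q=9μC, V=1.50V), C2(3μF, Q=3μC, V=1.00V), C3(3μF, Q=7μC, V=2.33V), C4(5μF, Q=20μC, V=4.00V), C5(1μF, Q=2μC, V=2.00V)
Op 1: CLOSE 3-1: Q_total=16.00, C_total=9.00, V=1.78; Q3=5.33, Q1=10.67; dissipated=0.694
Op 2: CLOSE 1-2: Q_total=13.67, C_total=9.00, V=1.52; Q1=9.11, Q2=4.56; dissipated=0.605
Op 3: CLOSE 1-5: Q_total=11.11, C_total=7.00, V=1.59; Q1=9.52, Q5=1.59; dissipated=0.099
Op 4: CLOSE 2-5: Q_total=6.14, C_total=4.00, V=1.54; Q2=4.61, Q5=1.54; dissipated=0.002
Op 5: CLOSE 1-4: Q_total=29.52, C_total=11.00, V=2.68; Q1=16.10, Q4=13.42; dissipated=7.938
Final charges: Q1=16.10, Q2=4.61, Q3=5.33, Q4=13.42, Q5=1.54

Answer: 4.61 μC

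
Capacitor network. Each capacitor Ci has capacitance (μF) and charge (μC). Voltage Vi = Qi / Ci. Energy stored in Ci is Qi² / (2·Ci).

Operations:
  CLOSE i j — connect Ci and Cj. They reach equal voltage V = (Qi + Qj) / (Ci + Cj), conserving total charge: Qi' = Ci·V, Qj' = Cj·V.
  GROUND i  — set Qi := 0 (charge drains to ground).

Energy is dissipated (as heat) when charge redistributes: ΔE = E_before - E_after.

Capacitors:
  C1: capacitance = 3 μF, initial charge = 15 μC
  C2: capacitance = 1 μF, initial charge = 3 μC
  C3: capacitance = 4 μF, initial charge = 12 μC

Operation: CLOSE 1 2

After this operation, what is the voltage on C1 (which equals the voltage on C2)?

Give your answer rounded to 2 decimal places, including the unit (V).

Initial: C1(3μF, Q=15μC, V=5.00V), C2(1μF, Q=3μC, V=3.00V), C3(4μF, Q=12μC, V=3.00V)
Op 1: CLOSE 1-2: Q_total=18.00, C_total=4.00, V=4.50; Q1=13.50, Q2=4.50; dissipated=1.500

Answer: 4.50 V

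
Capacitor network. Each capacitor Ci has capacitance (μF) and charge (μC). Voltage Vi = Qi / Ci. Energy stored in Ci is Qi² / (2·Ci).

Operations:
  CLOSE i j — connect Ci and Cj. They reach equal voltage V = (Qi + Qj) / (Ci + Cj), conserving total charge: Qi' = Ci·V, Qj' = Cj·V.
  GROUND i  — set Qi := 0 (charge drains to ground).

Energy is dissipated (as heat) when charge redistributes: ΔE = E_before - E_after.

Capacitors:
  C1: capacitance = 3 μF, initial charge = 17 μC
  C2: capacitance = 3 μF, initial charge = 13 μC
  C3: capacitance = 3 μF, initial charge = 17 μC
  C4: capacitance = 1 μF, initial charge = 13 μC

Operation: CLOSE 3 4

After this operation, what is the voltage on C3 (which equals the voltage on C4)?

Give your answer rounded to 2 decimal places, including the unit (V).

Answer: 7.50 V

Derivation:
Initial: C1(3μF, Q=17μC, V=5.67V), C2(3μF, Q=13μC, V=4.33V), C3(3μF, Q=17μC, V=5.67V), C4(1μF, Q=13μC, V=13.00V)
Op 1: CLOSE 3-4: Q_total=30.00, C_total=4.00, V=7.50; Q3=22.50, Q4=7.50; dissipated=20.167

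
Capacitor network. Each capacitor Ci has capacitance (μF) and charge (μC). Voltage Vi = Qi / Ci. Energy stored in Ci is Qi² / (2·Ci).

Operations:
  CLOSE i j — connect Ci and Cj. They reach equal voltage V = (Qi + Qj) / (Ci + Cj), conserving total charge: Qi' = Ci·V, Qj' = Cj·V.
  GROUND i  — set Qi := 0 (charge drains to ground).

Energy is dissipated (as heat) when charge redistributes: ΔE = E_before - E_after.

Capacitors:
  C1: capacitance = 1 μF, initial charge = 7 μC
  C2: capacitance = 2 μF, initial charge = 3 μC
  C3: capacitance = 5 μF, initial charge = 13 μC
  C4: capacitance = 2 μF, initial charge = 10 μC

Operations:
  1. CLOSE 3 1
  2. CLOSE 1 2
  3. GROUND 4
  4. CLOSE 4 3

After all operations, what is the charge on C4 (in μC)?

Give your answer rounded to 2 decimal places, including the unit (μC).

Initial: C1(1μF, Q=7μC, V=7.00V), C2(2μF, Q=3μC, V=1.50V), C3(5μF, Q=13μC, V=2.60V), C4(2μF, Q=10μC, V=5.00V)
Op 1: CLOSE 3-1: Q_total=20.00, C_total=6.00, V=3.33; Q3=16.67, Q1=3.33; dissipated=8.067
Op 2: CLOSE 1-2: Q_total=6.33, C_total=3.00, V=2.11; Q1=2.11, Q2=4.22; dissipated=1.120
Op 3: GROUND 4: Q4=0; energy lost=25.000
Op 4: CLOSE 4-3: Q_total=16.67, C_total=7.00, V=2.38; Q4=4.76, Q3=11.90; dissipated=7.937
Final charges: Q1=2.11, Q2=4.22, Q3=11.90, Q4=4.76

Answer: 4.76 μC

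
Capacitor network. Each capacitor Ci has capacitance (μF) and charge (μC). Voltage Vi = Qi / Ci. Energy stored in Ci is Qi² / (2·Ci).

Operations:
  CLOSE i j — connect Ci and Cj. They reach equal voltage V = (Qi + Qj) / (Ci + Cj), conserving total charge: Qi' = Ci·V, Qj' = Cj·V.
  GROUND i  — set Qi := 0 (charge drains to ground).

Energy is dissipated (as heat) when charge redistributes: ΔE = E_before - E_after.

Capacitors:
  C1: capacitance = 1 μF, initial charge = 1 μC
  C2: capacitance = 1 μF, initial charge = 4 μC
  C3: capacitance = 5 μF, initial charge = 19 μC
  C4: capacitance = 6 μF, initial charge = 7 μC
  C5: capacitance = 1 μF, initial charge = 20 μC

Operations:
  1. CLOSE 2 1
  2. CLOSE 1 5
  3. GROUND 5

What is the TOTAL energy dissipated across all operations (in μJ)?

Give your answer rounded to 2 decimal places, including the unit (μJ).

Answer: 142.09 μJ

Derivation:
Initial: C1(1μF, Q=1μC, V=1.00V), C2(1μF, Q=4μC, V=4.00V), C3(5μF, Q=19μC, V=3.80V), C4(6μF, Q=7μC, V=1.17V), C5(1μF, Q=20μC, V=20.00V)
Op 1: CLOSE 2-1: Q_total=5.00, C_total=2.00, V=2.50; Q2=2.50, Q1=2.50; dissipated=2.250
Op 2: CLOSE 1-5: Q_total=22.50, C_total=2.00, V=11.25; Q1=11.25, Q5=11.25; dissipated=76.562
Op 3: GROUND 5: Q5=0; energy lost=63.281
Total dissipated: 142.094 μJ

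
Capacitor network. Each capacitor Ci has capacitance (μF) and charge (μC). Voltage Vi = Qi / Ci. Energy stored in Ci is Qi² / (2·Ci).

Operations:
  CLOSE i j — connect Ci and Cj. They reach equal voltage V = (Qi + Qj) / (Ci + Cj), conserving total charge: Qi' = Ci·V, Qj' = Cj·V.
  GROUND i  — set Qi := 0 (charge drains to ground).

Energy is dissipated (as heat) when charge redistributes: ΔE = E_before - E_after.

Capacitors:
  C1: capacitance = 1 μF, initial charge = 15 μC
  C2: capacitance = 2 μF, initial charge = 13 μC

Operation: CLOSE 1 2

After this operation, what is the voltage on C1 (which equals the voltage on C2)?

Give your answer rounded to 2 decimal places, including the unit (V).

Answer: 9.33 V

Derivation:
Initial: C1(1μF, Q=15μC, V=15.00V), C2(2μF, Q=13μC, V=6.50V)
Op 1: CLOSE 1-2: Q_total=28.00, C_total=3.00, V=9.33; Q1=9.33, Q2=18.67; dissipated=24.083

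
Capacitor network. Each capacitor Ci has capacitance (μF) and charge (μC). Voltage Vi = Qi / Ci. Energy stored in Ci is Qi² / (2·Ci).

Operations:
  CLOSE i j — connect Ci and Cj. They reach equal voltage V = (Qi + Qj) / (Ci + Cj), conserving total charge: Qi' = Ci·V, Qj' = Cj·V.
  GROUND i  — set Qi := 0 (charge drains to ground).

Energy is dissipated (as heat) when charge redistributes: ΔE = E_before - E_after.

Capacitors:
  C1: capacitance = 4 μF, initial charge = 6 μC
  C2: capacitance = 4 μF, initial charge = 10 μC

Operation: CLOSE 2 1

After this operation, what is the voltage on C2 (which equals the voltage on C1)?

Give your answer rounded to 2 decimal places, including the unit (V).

Answer: 2.00 V

Derivation:
Initial: C1(4μF, Q=6μC, V=1.50V), C2(4μF, Q=10μC, V=2.50V)
Op 1: CLOSE 2-1: Q_total=16.00, C_total=8.00, V=2.00; Q2=8.00, Q1=8.00; dissipated=1.000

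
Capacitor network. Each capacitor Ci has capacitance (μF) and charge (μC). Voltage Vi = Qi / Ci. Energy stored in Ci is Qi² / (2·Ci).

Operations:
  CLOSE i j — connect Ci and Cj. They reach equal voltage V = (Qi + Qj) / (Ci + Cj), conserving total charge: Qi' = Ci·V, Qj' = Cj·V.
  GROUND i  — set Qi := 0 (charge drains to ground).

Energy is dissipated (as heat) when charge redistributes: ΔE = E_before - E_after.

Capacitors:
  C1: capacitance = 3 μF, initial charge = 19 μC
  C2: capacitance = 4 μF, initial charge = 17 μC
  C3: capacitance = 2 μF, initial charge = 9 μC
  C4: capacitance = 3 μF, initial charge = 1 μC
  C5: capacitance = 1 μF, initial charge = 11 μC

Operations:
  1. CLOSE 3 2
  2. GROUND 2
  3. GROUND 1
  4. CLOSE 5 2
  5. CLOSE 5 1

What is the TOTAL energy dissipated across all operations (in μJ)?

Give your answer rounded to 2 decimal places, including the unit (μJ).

Initial: C1(3μF, Q=19μC, V=6.33V), C2(4μF, Q=17μC, V=4.25V), C3(2μF, Q=9μC, V=4.50V), C4(3μF, Q=1μC, V=0.33V), C5(1μF, Q=11μC, V=11.00V)
Op 1: CLOSE 3-2: Q_total=26.00, C_total=6.00, V=4.33; Q3=8.67, Q2=17.33; dissipated=0.042
Op 2: GROUND 2: Q2=0; energy lost=37.556
Op 3: GROUND 1: Q1=0; energy lost=60.167
Op 4: CLOSE 5-2: Q_total=11.00, C_total=5.00, V=2.20; Q5=2.20, Q2=8.80; dissipated=48.400
Op 5: CLOSE 5-1: Q_total=2.20, C_total=4.00, V=0.55; Q5=0.55, Q1=1.65; dissipated=1.815
Total dissipated: 147.979 μJ

Answer: 147.98 μJ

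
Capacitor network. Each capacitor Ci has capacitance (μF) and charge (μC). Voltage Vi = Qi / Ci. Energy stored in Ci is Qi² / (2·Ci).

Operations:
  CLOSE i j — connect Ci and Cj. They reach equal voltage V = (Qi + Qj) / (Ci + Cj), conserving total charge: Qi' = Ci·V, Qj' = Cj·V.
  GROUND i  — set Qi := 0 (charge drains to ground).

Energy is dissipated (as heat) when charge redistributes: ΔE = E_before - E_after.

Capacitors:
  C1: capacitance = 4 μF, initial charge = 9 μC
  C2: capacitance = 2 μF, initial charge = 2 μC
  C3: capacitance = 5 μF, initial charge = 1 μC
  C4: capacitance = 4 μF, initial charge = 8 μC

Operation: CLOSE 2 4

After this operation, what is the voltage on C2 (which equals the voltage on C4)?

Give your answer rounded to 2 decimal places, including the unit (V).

Initial: C1(4μF, Q=9μC, V=2.25V), C2(2μF, Q=2μC, V=1.00V), C3(5μF, Q=1μC, V=0.20V), C4(4μF, Q=8μC, V=2.00V)
Op 1: CLOSE 2-4: Q_total=10.00, C_total=6.00, V=1.67; Q2=3.33, Q4=6.67; dissipated=0.667

Answer: 1.67 V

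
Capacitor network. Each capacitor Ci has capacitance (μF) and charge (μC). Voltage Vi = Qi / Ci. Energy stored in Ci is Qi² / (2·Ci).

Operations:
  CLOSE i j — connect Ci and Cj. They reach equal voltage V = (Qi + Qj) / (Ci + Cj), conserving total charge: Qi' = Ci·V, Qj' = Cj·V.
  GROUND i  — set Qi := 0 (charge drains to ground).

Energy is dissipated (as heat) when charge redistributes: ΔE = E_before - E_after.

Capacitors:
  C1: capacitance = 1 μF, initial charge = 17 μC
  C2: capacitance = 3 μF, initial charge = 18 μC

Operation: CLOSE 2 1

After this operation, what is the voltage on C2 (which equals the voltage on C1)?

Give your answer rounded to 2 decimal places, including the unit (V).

Answer: 8.75 V

Derivation:
Initial: C1(1μF, Q=17μC, V=17.00V), C2(3μF, Q=18μC, V=6.00V)
Op 1: CLOSE 2-1: Q_total=35.00, C_total=4.00, V=8.75; Q2=26.25, Q1=8.75; dissipated=45.375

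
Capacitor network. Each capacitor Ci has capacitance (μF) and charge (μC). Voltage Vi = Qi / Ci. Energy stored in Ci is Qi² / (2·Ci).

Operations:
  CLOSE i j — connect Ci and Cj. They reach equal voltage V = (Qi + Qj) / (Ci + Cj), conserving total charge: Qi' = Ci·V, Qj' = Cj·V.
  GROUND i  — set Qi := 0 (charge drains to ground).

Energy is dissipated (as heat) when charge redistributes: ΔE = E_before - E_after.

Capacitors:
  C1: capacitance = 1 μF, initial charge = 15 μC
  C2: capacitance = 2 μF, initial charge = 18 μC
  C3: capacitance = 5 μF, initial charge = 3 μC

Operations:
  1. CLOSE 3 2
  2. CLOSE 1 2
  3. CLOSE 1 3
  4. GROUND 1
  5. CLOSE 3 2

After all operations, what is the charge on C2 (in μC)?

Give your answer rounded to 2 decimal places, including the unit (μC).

Initial: C1(1μF, Q=15μC, V=15.00V), C2(2μF, Q=18μC, V=9.00V), C3(5μF, Q=3μC, V=0.60V)
Op 1: CLOSE 3-2: Q_total=21.00, C_total=7.00, V=3.00; Q3=15.00, Q2=6.00; dissipated=50.400
Op 2: CLOSE 1-2: Q_total=21.00, C_total=3.00, V=7.00; Q1=7.00, Q2=14.00; dissipated=48.000
Op 3: CLOSE 1-3: Q_total=22.00, C_total=6.00, V=3.67; Q1=3.67, Q3=18.33; dissipated=6.667
Op 4: GROUND 1: Q1=0; energy lost=6.722
Op 5: CLOSE 3-2: Q_total=32.33, C_total=7.00, V=4.62; Q3=23.10, Q2=9.24; dissipated=7.937
Final charges: Q1=0.00, Q2=9.24, Q3=23.10

Answer: 9.24 μC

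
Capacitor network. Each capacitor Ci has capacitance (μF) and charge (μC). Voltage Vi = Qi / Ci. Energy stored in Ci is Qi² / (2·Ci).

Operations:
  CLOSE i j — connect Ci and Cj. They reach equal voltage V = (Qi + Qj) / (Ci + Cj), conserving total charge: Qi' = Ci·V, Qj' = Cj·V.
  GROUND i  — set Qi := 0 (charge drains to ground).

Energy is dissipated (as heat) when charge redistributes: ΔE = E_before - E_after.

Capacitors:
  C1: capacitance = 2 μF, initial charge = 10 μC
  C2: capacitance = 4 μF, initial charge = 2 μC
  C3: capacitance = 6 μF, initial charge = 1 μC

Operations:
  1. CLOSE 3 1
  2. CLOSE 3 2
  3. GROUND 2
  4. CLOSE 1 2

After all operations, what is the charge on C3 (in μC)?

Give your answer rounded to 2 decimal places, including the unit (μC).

Answer: 6.15 μC

Derivation:
Initial: C1(2μF, Q=10μC, V=5.00V), C2(4μF, Q=2μC, V=0.50V), C3(6μF, Q=1μC, V=0.17V)
Op 1: CLOSE 3-1: Q_total=11.00, C_total=8.00, V=1.38; Q3=8.25, Q1=2.75; dissipated=17.521
Op 2: CLOSE 3-2: Q_total=10.25, C_total=10.00, V=1.02; Q3=6.15, Q2=4.10; dissipated=0.919
Op 3: GROUND 2: Q2=0; energy lost=2.101
Op 4: CLOSE 1-2: Q_total=2.75, C_total=6.00, V=0.46; Q1=0.92, Q2=1.83; dissipated=1.260
Final charges: Q1=0.92, Q2=1.83, Q3=6.15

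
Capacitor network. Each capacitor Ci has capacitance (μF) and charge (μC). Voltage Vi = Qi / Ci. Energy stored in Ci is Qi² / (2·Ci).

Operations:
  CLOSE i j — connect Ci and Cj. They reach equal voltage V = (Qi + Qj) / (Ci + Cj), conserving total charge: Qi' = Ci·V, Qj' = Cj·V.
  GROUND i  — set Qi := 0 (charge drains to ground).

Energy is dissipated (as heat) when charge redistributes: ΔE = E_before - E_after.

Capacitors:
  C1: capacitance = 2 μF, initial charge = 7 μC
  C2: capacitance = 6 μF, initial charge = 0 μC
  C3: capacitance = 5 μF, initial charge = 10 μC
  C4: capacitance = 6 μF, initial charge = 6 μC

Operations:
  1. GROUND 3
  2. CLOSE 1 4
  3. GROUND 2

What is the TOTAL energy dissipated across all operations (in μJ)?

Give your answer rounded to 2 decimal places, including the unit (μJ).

Initial: C1(2μF, Q=7μC, V=3.50V), C2(6μF, Q=0μC, V=0.00V), C3(5μF, Q=10μC, V=2.00V), C4(6μF, Q=6μC, V=1.00V)
Op 1: GROUND 3: Q3=0; energy lost=10.000
Op 2: CLOSE 1-4: Q_total=13.00, C_total=8.00, V=1.62; Q1=3.25, Q4=9.75; dissipated=4.688
Op 3: GROUND 2: Q2=0; energy lost=0.000
Total dissipated: 14.688 μJ

Answer: 14.69 μJ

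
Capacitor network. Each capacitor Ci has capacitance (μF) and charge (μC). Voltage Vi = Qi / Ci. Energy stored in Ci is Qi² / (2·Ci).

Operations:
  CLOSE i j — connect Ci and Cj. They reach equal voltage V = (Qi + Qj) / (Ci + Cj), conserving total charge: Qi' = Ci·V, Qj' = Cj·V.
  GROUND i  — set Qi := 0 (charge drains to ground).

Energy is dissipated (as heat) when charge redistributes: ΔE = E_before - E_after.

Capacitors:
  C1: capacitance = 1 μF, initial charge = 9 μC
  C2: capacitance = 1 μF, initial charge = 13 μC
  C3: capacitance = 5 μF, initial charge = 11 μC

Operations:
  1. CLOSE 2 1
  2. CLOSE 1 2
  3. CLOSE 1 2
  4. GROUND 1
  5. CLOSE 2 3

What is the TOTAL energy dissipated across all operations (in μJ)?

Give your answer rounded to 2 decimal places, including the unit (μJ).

Initial: C1(1μF, Q=9μC, V=9.00V), C2(1μF, Q=13μC, V=13.00V), C3(5μF, Q=11μC, V=2.20V)
Op 1: CLOSE 2-1: Q_total=22.00, C_total=2.00, V=11.00; Q2=11.00, Q1=11.00; dissipated=4.000
Op 2: CLOSE 1-2: Q_total=22.00, C_total=2.00, V=11.00; Q1=11.00, Q2=11.00; dissipated=0.000
Op 3: CLOSE 1-2: Q_total=22.00, C_total=2.00, V=11.00; Q1=11.00, Q2=11.00; dissipated=0.000
Op 4: GROUND 1: Q1=0; energy lost=60.500
Op 5: CLOSE 2-3: Q_total=22.00, C_total=6.00, V=3.67; Q2=3.67, Q3=18.33; dissipated=32.267
Total dissipated: 96.767 μJ

Answer: 96.77 μJ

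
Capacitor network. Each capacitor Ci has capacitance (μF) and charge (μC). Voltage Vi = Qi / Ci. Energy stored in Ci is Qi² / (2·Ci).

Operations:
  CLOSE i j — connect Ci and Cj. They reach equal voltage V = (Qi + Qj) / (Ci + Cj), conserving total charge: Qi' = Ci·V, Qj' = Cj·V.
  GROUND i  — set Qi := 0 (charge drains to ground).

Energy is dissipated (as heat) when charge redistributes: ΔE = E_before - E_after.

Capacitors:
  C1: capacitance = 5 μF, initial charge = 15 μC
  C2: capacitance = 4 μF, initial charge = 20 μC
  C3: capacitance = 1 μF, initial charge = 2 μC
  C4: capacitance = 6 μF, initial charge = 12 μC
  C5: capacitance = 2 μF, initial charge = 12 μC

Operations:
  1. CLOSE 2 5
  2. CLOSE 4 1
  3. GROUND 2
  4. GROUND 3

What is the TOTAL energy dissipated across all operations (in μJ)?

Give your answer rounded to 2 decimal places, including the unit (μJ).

Answer: 60.92 μJ

Derivation:
Initial: C1(5μF, Q=15μC, V=3.00V), C2(4μF, Q=20μC, V=5.00V), C3(1μF, Q=2μC, V=2.00V), C4(6μF, Q=12μC, V=2.00V), C5(2μF, Q=12μC, V=6.00V)
Op 1: CLOSE 2-5: Q_total=32.00, C_total=6.00, V=5.33; Q2=21.33, Q5=10.67; dissipated=0.667
Op 2: CLOSE 4-1: Q_total=27.00, C_total=11.00, V=2.45; Q4=14.73, Q1=12.27; dissipated=1.364
Op 3: GROUND 2: Q2=0; energy lost=56.889
Op 4: GROUND 3: Q3=0; energy lost=2.000
Total dissipated: 60.919 μJ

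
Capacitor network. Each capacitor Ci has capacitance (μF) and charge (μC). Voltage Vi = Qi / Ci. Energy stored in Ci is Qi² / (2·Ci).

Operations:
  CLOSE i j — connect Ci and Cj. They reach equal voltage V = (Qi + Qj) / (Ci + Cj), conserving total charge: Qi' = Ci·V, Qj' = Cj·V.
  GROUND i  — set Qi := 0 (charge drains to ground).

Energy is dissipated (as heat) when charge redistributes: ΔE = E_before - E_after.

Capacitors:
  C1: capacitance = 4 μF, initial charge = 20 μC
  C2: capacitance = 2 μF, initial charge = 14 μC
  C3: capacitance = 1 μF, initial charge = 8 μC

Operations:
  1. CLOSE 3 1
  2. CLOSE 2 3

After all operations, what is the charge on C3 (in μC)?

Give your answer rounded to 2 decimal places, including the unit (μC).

Answer: 6.53 μC

Derivation:
Initial: C1(4μF, Q=20μC, V=5.00V), C2(2μF, Q=14μC, V=7.00V), C3(1μF, Q=8μC, V=8.00V)
Op 1: CLOSE 3-1: Q_total=28.00, C_total=5.00, V=5.60; Q3=5.60, Q1=22.40; dissipated=3.600
Op 2: CLOSE 2-3: Q_total=19.60, C_total=3.00, V=6.53; Q2=13.07, Q3=6.53; dissipated=0.653
Final charges: Q1=22.40, Q2=13.07, Q3=6.53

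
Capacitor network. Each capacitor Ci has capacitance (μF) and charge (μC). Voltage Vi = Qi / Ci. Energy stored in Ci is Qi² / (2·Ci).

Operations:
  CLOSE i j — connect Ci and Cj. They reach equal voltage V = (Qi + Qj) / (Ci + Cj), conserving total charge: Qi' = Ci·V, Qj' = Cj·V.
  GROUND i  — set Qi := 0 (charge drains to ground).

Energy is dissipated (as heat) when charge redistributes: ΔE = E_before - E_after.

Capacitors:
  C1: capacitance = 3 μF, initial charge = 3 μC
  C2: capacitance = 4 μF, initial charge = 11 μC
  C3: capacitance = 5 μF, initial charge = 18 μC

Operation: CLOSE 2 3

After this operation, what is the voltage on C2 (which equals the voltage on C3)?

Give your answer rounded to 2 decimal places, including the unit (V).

Answer: 3.22 V

Derivation:
Initial: C1(3μF, Q=3μC, V=1.00V), C2(4μF, Q=11μC, V=2.75V), C3(5μF, Q=18μC, V=3.60V)
Op 1: CLOSE 2-3: Q_total=29.00, C_total=9.00, V=3.22; Q2=12.89, Q3=16.11; dissipated=0.803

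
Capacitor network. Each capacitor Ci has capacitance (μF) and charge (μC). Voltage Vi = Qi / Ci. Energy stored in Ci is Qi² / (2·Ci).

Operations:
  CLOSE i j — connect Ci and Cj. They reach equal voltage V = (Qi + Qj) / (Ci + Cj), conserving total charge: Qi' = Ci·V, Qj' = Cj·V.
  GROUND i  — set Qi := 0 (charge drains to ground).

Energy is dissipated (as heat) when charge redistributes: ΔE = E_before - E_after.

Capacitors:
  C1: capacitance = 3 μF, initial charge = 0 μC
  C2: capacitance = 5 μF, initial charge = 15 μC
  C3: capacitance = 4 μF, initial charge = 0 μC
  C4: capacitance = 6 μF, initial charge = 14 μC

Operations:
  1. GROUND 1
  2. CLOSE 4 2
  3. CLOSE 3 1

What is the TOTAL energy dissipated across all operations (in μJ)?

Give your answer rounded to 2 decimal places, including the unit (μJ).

Answer: 0.61 μJ

Derivation:
Initial: C1(3μF, Q=0μC, V=0.00V), C2(5μF, Q=15μC, V=3.00V), C3(4μF, Q=0μC, V=0.00V), C4(6μF, Q=14μC, V=2.33V)
Op 1: GROUND 1: Q1=0; energy lost=0.000
Op 2: CLOSE 4-2: Q_total=29.00, C_total=11.00, V=2.64; Q4=15.82, Q2=13.18; dissipated=0.606
Op 3: CLOSE 3-1: Q_total=0.00, C_total=7.00, V=0.00; Q3=0.00, Q1=0.00; dissipated=0.000
Total dissipated: 0.606 μJ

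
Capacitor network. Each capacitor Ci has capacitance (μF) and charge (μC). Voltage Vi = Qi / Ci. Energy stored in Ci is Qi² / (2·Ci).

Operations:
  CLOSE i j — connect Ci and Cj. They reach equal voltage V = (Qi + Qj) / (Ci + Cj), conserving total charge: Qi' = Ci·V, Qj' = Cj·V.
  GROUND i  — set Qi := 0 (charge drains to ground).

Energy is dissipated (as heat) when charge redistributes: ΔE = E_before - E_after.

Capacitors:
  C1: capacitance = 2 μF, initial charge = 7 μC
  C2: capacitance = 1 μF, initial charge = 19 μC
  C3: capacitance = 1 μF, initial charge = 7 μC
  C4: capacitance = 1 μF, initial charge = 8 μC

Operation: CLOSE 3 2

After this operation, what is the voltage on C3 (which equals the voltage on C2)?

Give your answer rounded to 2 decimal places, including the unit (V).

Answer: 13.00 V

Derivation:
Initial: C1(2μF, Q=7μC, V=3.50V), C2(1μF, Q=19μC, V=19.00V), C3(1μF, Q=7μC, V=7.00V), C4(1μF, Q=8μC, V=8.00V)
Op 1: CLOSE 3-2: Q_total=26.00, C_total=2.00, V=13.00; Q3=13.00, Q2=13.00; dissipated=36.000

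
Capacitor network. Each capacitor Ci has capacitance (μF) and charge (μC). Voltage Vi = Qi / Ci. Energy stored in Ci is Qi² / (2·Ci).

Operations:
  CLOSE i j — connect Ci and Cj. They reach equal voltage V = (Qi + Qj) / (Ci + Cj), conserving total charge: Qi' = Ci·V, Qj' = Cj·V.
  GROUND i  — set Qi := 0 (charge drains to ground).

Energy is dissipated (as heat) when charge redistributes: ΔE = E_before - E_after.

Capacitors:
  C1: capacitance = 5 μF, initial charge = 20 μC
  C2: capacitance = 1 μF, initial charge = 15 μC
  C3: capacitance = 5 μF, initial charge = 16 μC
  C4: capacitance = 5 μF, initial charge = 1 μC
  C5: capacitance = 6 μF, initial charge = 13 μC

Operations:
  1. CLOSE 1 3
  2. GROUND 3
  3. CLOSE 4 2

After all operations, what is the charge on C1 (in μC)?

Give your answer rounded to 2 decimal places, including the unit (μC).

Answer: 18.00 μC

Derivation:
Initial: C1(5μF, Q=20μC, V=4.00V), C2(1μF, Q=15μC, V=15.00V), C3(5μF, Q=16μC, V=3.20V), C4(5μF, Q=1μC, V=0.20V), C5(6μF, Q=13μC, V=2.17V)
Op 1: CLOSE 1-3: Q_total=36.00, C_total=10.00, V=3.60; Q1=18.00, Q3=18.00; dissipated=0.800
Op 2: GROUND 3: Q3=0; energy lost=32.400
Op 3: CLOSE 4-2: Q_total=16.00, C_total=6.00, V=2.67; Q4=13.33, Q2=2.67; dissipated=91.267
Final charges: Q1=18.00, Q2=2.67, Q3=0.00, Q4=13.33, Q5=13.00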